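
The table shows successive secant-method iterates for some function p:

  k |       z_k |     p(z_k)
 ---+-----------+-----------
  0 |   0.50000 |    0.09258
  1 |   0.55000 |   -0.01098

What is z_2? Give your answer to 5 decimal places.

z_2 = 0.55000 − (-0.01098)·(0.55000 − 0.50000) / (-0.01098 − 0.09258)
   = 0.55000 − (-0.0005490)/(-0.1035600) = 0.5446987

0.54470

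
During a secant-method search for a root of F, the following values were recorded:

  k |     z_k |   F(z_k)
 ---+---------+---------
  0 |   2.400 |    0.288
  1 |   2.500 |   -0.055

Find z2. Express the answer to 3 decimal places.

2.484

z2 = 2.500 − (-0.055)·(2.500 − 2.400) / (-0.055 − 0.288)
   = 2.500 − (-0.00550)/(-0.34300) = 2.48397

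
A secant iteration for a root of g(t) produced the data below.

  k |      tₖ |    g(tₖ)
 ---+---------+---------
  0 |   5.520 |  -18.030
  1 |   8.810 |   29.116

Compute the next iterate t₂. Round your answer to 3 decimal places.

t₂ = 8.810 − 29.116·(8.810 − 5.520) / (29.116 − (-18.030))
   = 8.810 − (95.79164)/(47.14600) = 6.77819

6.778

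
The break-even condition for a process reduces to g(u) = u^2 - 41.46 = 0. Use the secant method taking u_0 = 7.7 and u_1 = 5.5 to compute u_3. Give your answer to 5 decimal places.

6.44605

g(7.7) = 17.8300000, g(5.5) = -11.2100000
u_2 = 5.5000000 − (-11.2100000)·(5.5000000 − 7.7000000) / (-11.2100000 − 17.8300000) = 5.5000000 − (24.6620000)/(-29.0400000) = 6.3492424
g(6.3492424) = -1.1471206
u_3 = 6.3492424 − (-1.1471206)·(6.3492424 − 5.5000000) / (-1.1471206 − (-11.2100000)) = 6.3492424 − (-0.9741835)/(10.0628794) = 6.4460520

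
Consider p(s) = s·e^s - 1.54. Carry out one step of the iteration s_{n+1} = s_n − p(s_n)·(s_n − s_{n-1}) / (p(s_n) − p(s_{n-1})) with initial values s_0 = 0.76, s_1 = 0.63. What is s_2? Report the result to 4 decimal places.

0.7350

p(0.76) = 0.085090, p(0.63) = -0.357105
s_2 = 0.630000 − (-0.357105)·(0.630000 − 0.760000) / (-0.357105 − 0.085090) = 0.630000 − (0.046424)/(-0.442195) = 0.734985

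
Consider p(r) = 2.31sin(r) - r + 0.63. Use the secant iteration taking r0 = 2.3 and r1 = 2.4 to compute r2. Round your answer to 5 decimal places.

p(2.3) = 0.0525790, p(2.4) = -0.2096801
r2 = 2.4000000 − (-0.2096801)·(2.4000000 − 2.3000000) / (-0.2096801 − 0.0525790) = 2.4000000 − (-0.0209680)/(-0.2622591) = 2.3200485

2.32005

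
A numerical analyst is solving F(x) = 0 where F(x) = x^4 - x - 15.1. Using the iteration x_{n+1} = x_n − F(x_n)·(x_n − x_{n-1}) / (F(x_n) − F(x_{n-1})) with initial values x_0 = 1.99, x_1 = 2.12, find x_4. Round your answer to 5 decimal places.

2.03455

F(1.99) = -1.4076080, F(2.12) = 2.9796314
x_2 = 2.1200000 − 2.9796314·(2.1200000 − 1.9900000) / (2.9796314 − (-1.4076080)) = 2.1200000 − (0.3873521)/(4.3872394) = 2.0317094
F(2.0317094) = -0.0926215
x_3 = 2.0317094 − (-0.0926215)·(2.0317094 − 2.1200000) / (-0.0926215 − 2.9796314) = 2.0317094 − (0.0081776)/(-3.0722528) = 2.0343711
F(2.0343711) = -0.0058153
x_4 = 2.0343711 − (-0.0058153)·(2.0343711 − 2.0317094) / (-0.0058153 − (-0.0926215)) = 2.0343711 − (-0.0000155)/(0.0868062) = 2.0345495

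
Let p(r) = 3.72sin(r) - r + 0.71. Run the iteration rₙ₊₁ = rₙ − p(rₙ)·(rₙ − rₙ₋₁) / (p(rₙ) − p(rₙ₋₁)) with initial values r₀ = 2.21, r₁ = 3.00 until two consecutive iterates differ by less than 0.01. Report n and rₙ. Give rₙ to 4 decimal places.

n = 4, rₙ = 2.6066

p(2.21) = 1.485564, p(3.00) = -1.765034
r₂ = 3.000000 − (-1.765034)·(0.790000)/(-3.250598) = 2.571040;  |Δ| = 0.428960
p(2.571040) = 0.148122
r₃ = 2.571040 − 0.148122·(-0.428960)/(1.913155) = 2.604251;  |Δ| = 0.033211
p(2.604251) = 0.009845
r₄ = 2.604251 − 0.009845·(0.033211)/(-0.138277) = 2.606616;  |Δ| = 0.002365
|r₄ − r₃| = 0.002365 < 0.01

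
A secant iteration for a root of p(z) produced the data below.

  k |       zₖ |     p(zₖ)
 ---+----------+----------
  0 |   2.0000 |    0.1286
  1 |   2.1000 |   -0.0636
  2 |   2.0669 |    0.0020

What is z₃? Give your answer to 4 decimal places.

2.0679

z₃ = 2.0669 − 0.0020·(2.0669 − 2.1000) / (0.0020 − (-0.0636))
   = 2.0669 − (-0.000066)/(0.065600) = 2.067909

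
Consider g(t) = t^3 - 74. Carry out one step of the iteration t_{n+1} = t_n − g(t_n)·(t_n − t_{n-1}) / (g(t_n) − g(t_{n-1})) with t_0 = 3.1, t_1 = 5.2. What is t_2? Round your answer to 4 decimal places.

g(3.1) = -44.209000, g(5.2) = 66.608000
t_2 = 5.200000 − 66.608000·(5.200000 − 3.100000) / (66.608000 − (-44.209000)) = 5.200000 − (139.876800)/(110.817000) = 3.937768

3.9378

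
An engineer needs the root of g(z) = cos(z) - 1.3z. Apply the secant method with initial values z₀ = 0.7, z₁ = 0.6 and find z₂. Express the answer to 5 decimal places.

0.62380

g(0.7) = -0.1451578, g(0.6) = 0.0453356
z₂ = 0.6000000 − 0.0453356·(0.6000000 − 0.7000000) / (0.0453356 − (-0.1451578)) = 0.6000000 − (-0.0045336)/(0.1904934) = 0.6237990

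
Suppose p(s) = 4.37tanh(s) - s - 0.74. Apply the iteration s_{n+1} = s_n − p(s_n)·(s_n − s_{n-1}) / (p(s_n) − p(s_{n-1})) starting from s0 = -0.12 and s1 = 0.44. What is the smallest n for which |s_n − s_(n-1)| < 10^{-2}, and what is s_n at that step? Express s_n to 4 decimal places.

n = 4, s_n = 0.2244

p(-0.12) = -1.141897, p(0.44) = 0.627626
s2 = 0.440000 − 0.627626·(0.560000)/(1.769524) = 0.241376;  |Δ| = 0.198624
p(0.241376) = 0.053417
s3 = 0.241376 − 0.053417·(-0.198624)/(-0.574209) = 0.222898;  |Δ| = 0.018477
p(0.222898) = -0.004651
s4 = 0.222898 − (-0.004651)·(-0.018477)/(-0.058067) = 0.224378;  |Δ| = 0.001480
|s4 − s3| = 0.001480 < 10^{-2}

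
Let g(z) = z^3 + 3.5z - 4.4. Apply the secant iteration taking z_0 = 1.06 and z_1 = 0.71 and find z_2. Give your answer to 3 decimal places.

g(1.06) = 0.50102, g(0.71) = -1.55709
z_2 = 0.71000 − (-1.55709)·(0.71000 − 1.06000) / (-1.55709 − 0.50102) = 0.71000 − (0.54498)/(-2.05811) = 0.97480

0.975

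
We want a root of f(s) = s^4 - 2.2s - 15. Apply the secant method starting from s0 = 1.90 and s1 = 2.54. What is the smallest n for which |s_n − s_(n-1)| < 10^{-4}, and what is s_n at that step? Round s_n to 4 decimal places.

f(1.90) = -6.147900, f(2.54) = 21.035143
s2 = 2.540000 − 21.035143·(0.640000)/(27.183043) = 2.044747;  |Δ| = 0.495253
f(2.044747) = -2.017773
s3 = 2.044747 − (-2.017773)·(-0.495253)/(-23.052915) = 2.088095;  |Δ| = 0.043348
f(2.088095) = -0.582976
s4 = 2.088095 − (-0.582976)·(0.043348)/(1.434797) = 2.105708;  |Δ| = 0.017613
f(2.105708) = 0.027860
s5 = 2.105708 − 0.027860·(0.017613)/(0.610836) = 2.104905;  |Δ| = 0.000803
f(2.104905) = -0.000357
s6 = 2.104905 − (-0.000357)·(-0.000803)/(-0.028217) = 2.104915;  |Δ| = 0.000010
|s6 − s5| = 0.000010 < 10^{-4}

n = 6, s_n = 2.1049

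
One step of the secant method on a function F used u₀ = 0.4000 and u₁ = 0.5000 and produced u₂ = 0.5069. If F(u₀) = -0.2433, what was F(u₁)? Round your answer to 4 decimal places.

-0.0157

The secant line through (0.4000, -0.2433) and (0.5000, F(u₁)) crosses zero at u₂ = 0.5069.
So (0.4000, -0.2433), (0.5000, F(u₁)), (0.5069, 0) are collinear:
F(u₁) = -0.2433 · (0.5000 − 0.5069) / (0.4000 − 0.5069) = -0.2433 · (-0.006900)/(-0.106900) = -0.015704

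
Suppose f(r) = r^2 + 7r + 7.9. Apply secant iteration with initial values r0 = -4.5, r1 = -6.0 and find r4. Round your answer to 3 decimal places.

-5.586

f(-4.5) = -3.35000, f(-6.0) = 1.90000
r2 = -6.00000 − 1.90000·(-6.00000 − (-4.50000)) / (1.90000 − (-3.35000)) = -6.00000 − (-2.85000)/(5.25000) = -5.45714
f(-5.45714) = -0.51959
r3 = -5.45714 − (-0.51959)·(-5.45714 − (-6.00000)) / (-0.51959 − 1.90000) = -5.45714 − (-0.28206)/(-2.41959) = -5.57372
f(-5.57372) = -0.04969
r4 = -5.57372 − (-0.04969)·(-5.57372 − (-5.45714)) / (-0.04969 − (-0.51959)) = -5.57372 − (0.00579)/(0.46990) = -5.58605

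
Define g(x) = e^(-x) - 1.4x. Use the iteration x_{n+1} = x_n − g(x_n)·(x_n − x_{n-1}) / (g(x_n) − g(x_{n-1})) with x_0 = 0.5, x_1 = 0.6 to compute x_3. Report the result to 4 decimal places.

0.4538

g(0.5) = -0.093469, g(0.6) = -0.291188
x_2 = 0.600000 − (-0.291188)·(0.600000 − 0.500000) / (-0.291188 − (-0.093469)) = 0.600000 − (-0.029119)/(-0.197719) = 0.452726
g(0.452726) = 0.002076
x_3 = 0.452726 − 0.002076·(0.452726 − 0.600000) / (0.002076 − (-0.291188)) = 0.452726 − (-0.000306)/(0.293264) = 0.453769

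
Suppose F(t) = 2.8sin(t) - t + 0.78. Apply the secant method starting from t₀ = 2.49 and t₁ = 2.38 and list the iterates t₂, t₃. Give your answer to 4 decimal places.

F(2.49) = -0.011930, F(2.38) = 0.332210
t₂ = 2.380000 − 0.332210·(2.380000 − 2.490000) / (0.332210 − (-0.011930)) = 2.380000 − (-0.036543)/(0.344140) = 2.486187
F(2.486187) = 0.000361
t₃ = 2.486187 − 0.000361·(2.486187 − 2.380000) / (0.000361 − 0.332210) = 2.486187 − (0.000038)/(-0.331849) = 2.486302

2.4862, 2.4863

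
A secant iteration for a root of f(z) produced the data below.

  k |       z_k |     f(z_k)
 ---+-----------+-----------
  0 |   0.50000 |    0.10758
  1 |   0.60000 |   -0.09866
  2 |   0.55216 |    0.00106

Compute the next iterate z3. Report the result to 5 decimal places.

z3 = 0.55216 − 0.00106·(0.55216 − 0.60000) / (0.00106 − (-0.09866))
   = 0.55216 − (-0.0000507)/(0.0997200) = 0.5526685

0.55267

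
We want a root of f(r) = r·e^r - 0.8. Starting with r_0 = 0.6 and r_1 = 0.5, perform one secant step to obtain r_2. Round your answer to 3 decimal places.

f(0.6) = 0.29327, f(0.5) = 0.02436
r_2 = 0.50000 − 0.02436·(0.50000 − 0.60000) / (0.02436 − 0.29327) = 0.50000 − (-0.00244)/(-0.26891) = 0.49094

0.491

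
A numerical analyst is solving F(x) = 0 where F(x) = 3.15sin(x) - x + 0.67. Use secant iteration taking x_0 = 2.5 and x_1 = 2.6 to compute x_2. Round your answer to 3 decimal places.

2.515

F(2.5) = 0.05519, F(2.6) = -0.30617
x_2 = 2.60000 − (-0.30617)·(2.60000 − 2.50000) / (-0.30617 − 0.05519) = 2.60000 − (-0.03062)/(-0.36136) = 2.51527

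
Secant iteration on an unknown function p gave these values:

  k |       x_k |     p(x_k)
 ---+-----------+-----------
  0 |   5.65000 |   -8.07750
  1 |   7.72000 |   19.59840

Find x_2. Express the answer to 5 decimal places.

6.25415

x_2 = 7.72000 − 19.59840·(7.72000 − 5.65000) / (19.59840 − (-8.07750))
   = 7.72000 − (40.5686880)/(27.6759000) = 6.2541511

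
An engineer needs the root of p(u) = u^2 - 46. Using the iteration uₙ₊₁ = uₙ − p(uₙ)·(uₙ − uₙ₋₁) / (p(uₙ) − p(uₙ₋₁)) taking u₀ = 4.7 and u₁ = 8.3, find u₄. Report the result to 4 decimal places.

6.7828

p(4.7) = -23.910000, p(8.3) = 22.890000
u₂ = 8.300000 − 22.890000·(8.300000 − 4.700000) / (22.890000 − (-23.910000)) = 8.300000 − (82.404000)/(46.800000) = 6.539231
p(6.539231) = -3.238461
u₃ = 6.539231 − (-3.238461)·(6.539231 − 8.300000) / (-3.238461 − 22.890000) = 6.539231 − (5.702182)/(-26.128461) = 6.757467
p(6.757467) = -0.336637
u₄ = 6.757467 − (-0.336637)·(6.757467 − 6.539231) / (-0.336637 − (-3.238461)) = 6.757467 − (-0.073466)/(2.901824) = 6.782785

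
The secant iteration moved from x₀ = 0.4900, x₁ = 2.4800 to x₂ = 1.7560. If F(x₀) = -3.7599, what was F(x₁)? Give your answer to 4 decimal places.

2.1502

The secant line through (0.4900, -3.7599) and (2.4800, F(x₁)) crosses zero at x₂ = 1.7560.
So (0.4900, -3.7599), (2.4800, F(x₁)), (1.7560, 0) are collinear:
F(x₁) = -3.7599 · (2.4800 − 1.7560) / (0.4900 − 1.7560) = -3.7599 · (0.724000)/(-1.266000) = 2.150211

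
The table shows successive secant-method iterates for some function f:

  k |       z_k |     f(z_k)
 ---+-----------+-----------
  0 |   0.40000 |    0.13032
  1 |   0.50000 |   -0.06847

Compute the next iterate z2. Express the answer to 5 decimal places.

z2 = 0.50000 − (-0.06847)·(0.50000 − 0.40000) / (-0.06847 − 0.13032)
   = 0.50000 − (-0.0068470)/(-0.1987900) = 0.4655566

0.46556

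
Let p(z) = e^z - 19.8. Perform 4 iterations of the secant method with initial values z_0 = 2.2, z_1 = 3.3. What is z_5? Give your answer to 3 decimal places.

2.986

p(2.2) = -10.77499, p(3.3) = 7.31264
z_2 = 3.30000 − 7.31264·(3.30000 − 2.20000) / (7.31264 − (-10.77499)) = 3.30000 − (8.04390)/(18.08763) = 2.85528
p(2.85528) = -2.42067
z_3 = 2.85528 − (-2.42067)·(2.85528 − 3.30000) / (-2.42067 − 7.31264) = 2.85528 − (1.07652)/(-9.73331) = 2.96588
p(2.96588) = -0.38817
z_4 = 2.96588 − (-0.38817)·(2.96588 − 2.85528) / (-0.38817 − (-2.42067)) = 2.96588 − (-0.04293)/(2.03251) = 2.98701
p(2.98701) = 0.02622
z_5 = 2.98701 − 0.02622·(2.98701 − 2.96588) / (0.02622 − (-0.38817)) = 2.98701 − (0.00055)/(0.41439) = 2.98567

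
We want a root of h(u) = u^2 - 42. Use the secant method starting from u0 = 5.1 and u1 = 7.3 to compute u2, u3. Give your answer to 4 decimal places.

6.3895, 6.4753

h(5.1) = -15.990000, h(7.3) = 11.290000
u2 = 7.300000 − 11.290000·(7.300000 − 5.100000) / (11.290000 − (-15.990000)) = 7.300000 − (24.838000)/(27.280000) = 6.389516
h(6.389516) = -1.174084
u3 = 6.389516 − (-1.174084)·(6.389516 − 7.300000) / (-1.174084 − 11.290000) = 6.389516 − (1.068984)/(-12.464084) = 6.475281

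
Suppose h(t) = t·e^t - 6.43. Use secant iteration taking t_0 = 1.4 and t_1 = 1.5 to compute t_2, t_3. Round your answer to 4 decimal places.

1.4720, 1.4734

h(1.4) = -0.752720, h(1.5) = 0.292534
t_2 = 1.500000 − 0.292534·(1.500000 − 1.400000) / (0.292534 − (-0.752720)) = 1.500000 − (0.029253)/(1.045254) = 1.472013
h(1.472013) = -0.014967
t_3 = 1.472013 − (-0.014967)·(1.472013 − 1.500000) / (-0.014967 − 0.292534) = 1.472013 − (0.000419)/(-0.307501) = 1.473375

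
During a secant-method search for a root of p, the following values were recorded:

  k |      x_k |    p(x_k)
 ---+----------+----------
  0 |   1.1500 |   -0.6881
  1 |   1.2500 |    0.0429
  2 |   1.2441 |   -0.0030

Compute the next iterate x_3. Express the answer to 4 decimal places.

1.2445

x_3 = 1.2441 − (-0.0030)·(1.2441 − 1.2500) / (-0.0030 − 0.0429)
   = 1.2441 − (0.000018)/(-0.045900) = 1.244486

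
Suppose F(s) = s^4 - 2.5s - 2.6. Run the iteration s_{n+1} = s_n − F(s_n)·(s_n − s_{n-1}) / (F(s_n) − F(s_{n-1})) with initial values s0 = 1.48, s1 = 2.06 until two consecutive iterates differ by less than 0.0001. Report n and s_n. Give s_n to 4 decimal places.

F(1.48) = -1.502148, F(2.06) = 10.258141
s2 = 2.060000 − 10.258141·(0.580000)/(11.760289) = 1.554084;  |Δ| = 0.505916
F(1.554084) = -0.652133
s3 = 1.554084 − (-0.652133)·(-0.505916)/(-10.910274) = 1.584324;  |Δ| = 0.030240
F(1.584324) = -0.260302
s4 = 1.584324 − (-0.260302)·(0.030240)/(0.391832) = 1.604412;  |Δ| = 0.020089
F(1.604412) = 0.015163
s5 = 1.604412 − 0.015163·(0.020089)/(0.275464) = 1.603307;  |Δ| = 0.001106
F(1.603307) = -0.000321
s6 = 1.603307 − (-0.000321)·(-0.001106)/(-0.015484) = 1.603330;  |Δ| = 0.000023
|s6 − s5| = 0.000023 < 0.0001

n = 6, s_n = 1.6033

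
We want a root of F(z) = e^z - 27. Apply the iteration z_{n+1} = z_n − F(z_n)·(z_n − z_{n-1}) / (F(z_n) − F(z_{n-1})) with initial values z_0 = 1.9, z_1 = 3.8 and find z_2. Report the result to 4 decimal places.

2.9153

F(1.9) = -20.314106, F(3.8) = 17.701184
z_2 = 3.800000 − 17.701184·(3.800000 − 1.900000) / (17.701184 − (-20.314106)) = 3.800000 − (33.632251)/(38.015290) = 2.915297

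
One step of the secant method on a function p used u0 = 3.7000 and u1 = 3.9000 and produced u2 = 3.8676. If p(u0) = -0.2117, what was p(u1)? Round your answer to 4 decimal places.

The secant line through (3.7000, -0.2117) and (3.9000, p(u1)) crosses zero at u2 = 3.8676.
So (3.7000, -0.2117), (3.9000, p(u1)), (3.8676, 0) are collinear:
p(u1) = -0.2117 · (3.9000 − 3.8676) / (3.7000 − 3.8676) = -0.2117 · (0.032400)/(-0.167600) = 0.040925

0.0409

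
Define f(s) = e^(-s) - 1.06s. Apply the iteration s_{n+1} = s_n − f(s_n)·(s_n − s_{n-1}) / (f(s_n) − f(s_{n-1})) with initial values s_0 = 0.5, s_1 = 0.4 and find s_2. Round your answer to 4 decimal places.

f(0.5) = 0.076531, f(0.4) = 0.246320
s_2 = 0.400000 − 0.246320·(0.400000 − 0.500000) / (0.246320 − 0.076531) = 0.400000 − (-0.024632)/(0.169789) = 0.545074

0.5451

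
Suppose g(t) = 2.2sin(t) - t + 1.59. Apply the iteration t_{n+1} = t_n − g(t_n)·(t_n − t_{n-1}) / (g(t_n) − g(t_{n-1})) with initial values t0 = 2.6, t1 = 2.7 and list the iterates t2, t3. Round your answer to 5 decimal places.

g(2.6) = 0.1241030, g(2.7) = -0.1697643
t2 = 2.7000000 − (-0.1697643)·(2.7000000 − 2.6000000) / (-0.1697643 − 0.1241030) = 2.7000000 − (-0.0169764)/(-0.2938673) = 2.6422310
g(2.6422310) = 0.0012726
t3 = 2.6422310 − 0.0012726·(2.6422310 − 2.7000000) / (0.0012726 − (-0.1697643)) = 2.6422310 − (-0.0000735)/(0.1710369) = 2.6426608

2.64223, 2.64266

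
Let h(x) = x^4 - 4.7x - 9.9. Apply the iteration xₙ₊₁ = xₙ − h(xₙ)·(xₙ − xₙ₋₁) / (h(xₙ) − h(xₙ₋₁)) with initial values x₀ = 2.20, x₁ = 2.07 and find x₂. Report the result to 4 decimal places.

h(2.20) = 3.185600, h(2.07) = -1.268632
x₂ = 2.070000 − (-1.268632)·(2.070000 − 2.200000) / (-1.268632 − 3.185600) = 2.070000 − (0.164922)/(-4.454232) = 2.107026

2.1070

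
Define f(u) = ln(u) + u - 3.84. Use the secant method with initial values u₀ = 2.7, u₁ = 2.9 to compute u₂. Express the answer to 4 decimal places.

f(2.7) = -0.146748, f(2.9) = 0.124711
u₂ = 2.900000 − 0.124711·(2.900000 − 2.700000) / (0.124711 − (-0.146748)) = 2.900000 − (0.024942)/(0.271459) = 2.808118

2.8081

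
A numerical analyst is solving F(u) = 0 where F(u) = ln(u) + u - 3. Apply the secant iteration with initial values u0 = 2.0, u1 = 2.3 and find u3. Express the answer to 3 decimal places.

F(2.0) = -0.30685, F(2.3) = 0.13291
u2 = 2.30000 − 0.13291·(2.30000 − 2.00000) / (0.13291 − (-0.30685)) = 2.30000 − (0.03987)/(0.43976) = 2.20933
F(2.20933) = 0.00202
u3 = 2.20933 − 0.00202·(2.20933 − 2.30000) / (0.00202 − 0.13291) = 2.20933 − (-0.00018)/(-0.13089) = 2.20793

2.208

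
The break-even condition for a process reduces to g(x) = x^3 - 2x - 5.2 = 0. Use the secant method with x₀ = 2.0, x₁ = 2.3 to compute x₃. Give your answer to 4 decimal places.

2.1112

g(2.0) = -1.200000, g(2.3) = 2.367000
x₂ = 2.300000 − 2.367000·(2.300000 − 2.000000) / (2.367000 − (-1.200000)) = 2.300000 − (0.710100)/(3.567000) = 2.100925
g(2.100925) = -0.128605
x₃ = 2.100925 − (-0.128605)·(2.100925 − 2.300000) / (-0.128605 − 2.367000) = 2.100925 − (0.025602)/(-2.495605) = 2.111184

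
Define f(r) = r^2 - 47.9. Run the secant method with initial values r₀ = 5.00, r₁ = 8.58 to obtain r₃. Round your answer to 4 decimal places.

6.8955

f(5.00) = -22.900000, f(8.58) = 25.716400
r₂ = 8.580000 − 25.716400·(8.580000 − 5.000000) / (25.716400 − (-22.900000)) = 8.580000 − (92.064712)/(48.616400) = 6.686303
f(6.686303) = -3.193347
r₃ = 6.686303 − (-3.193347)·(6.686303 − 8.580000) / (-3.193347 − 25.716400) = 6.686303 − (6.047230)/(-28.909747) = 6.895480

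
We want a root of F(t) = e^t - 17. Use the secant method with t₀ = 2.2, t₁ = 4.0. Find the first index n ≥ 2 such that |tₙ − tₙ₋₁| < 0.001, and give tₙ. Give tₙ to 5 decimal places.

n = 7, tₙ = 2.83321

F(2.2) = -7.9749865, F(4.0) = 37.5981500
t₂ = 4.0000000 − 37.5981500·(1.8000000)/(45.5731365) = 2.5149877;  |Δ| = 1.4850123
F(2.5149877) = -4.6335438
t₃ = 2.5149877 − (-4.6335438)·(-1.4850123)/(-42.2316938) = 2.6779191;  |Δ| = 0.1629314
F(2.6779191) = -2.4452256
t₄ = 2.6779191 − (-2.4452256)·(0.1629314)/(2.1883182) = 2.8599786;  |Δ| = 0.1820595
F(2.8599786) = 0.4611525
t₅ = 2.8599786 − 0.4611525·(0.1820595)/(2.9063780) = 2.8310913;  |Δ| = 0.0288872
F(2.8310913) = -0.0360359
t₆ = 2.8310913 − (-0.0360359)·(-0.0288872)/(-0.4971884) = 2.8331851;  |Δ| = 0.0020937
F(2.8331851) = -0.0004808
t₇ = 2.8331851 − (-0.0004808)·(0.0020937)/(0.0355551) = 2.8332134;  |Δ| = 0.0000283
|t₇ − t₆| = 0.0000283 < 0.001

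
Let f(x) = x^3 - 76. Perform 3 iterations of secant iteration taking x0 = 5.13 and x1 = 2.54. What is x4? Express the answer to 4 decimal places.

4.2140

f(5.13) = 59.005697, f(2.54) = -59.612936
x2 = 2.540000 − (-59.612936)·(2.540000 − 5.130000) / (-59.612936 − 59.005697) = 2.540000 − (154.397504)/(-118.618633) = 3.841629
f(3.841629) = -19.304784
x3 = 3.841629 − (-19.304784)·(3.841629 − 2.540000) / (-19.304784 − (-59.612936)) = 3.841629 − (-25.127676)/(40.308152) = 4.465019
f(4.465019) = 13.016373
x4 = 4.465019 − 13.016373·(4.465019 − 3.841629) / (13.016373 − (-19.304784)) = 4.465019 − (8.114269)/(32.321157) = 4.213968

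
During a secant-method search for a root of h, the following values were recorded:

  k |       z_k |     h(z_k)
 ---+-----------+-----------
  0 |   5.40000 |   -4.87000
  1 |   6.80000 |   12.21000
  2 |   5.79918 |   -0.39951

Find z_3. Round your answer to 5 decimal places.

5.83089

z_3 = 5.79918 − (-0.39951)·(5.79918 − 6.80000) / (-0.39951 − 12.21000)
   = 5.79918 − (0.3998376)/(-12.6095100) = 5.8308892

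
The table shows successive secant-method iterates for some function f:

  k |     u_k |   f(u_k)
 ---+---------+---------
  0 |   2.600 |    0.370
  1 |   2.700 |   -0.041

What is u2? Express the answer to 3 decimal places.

2.690

u2 = 2.700 − (-0.041)·(2.700 − 2.600) / (-0.041 − 0.370)
   = 2.700 − (-0.00410)/(-0.41100) = 2.69002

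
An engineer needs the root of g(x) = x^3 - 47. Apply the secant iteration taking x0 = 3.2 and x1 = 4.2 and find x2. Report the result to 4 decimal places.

3.5444

g(3.2) = -14.232000, g(4.2) = 27.088000
x2 = 4.200000 − 27.088000·(4.200000 − 3.200000) / (27.088000 − (-14.232000)) = 4.200000 − (27.088000)/(41.320000) = 3.544434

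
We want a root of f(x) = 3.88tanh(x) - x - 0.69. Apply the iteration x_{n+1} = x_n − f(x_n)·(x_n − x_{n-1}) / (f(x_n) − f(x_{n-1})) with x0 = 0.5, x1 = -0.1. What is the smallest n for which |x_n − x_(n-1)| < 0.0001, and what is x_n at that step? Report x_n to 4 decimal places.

n = 5, x_n = 0.2461

f(0.5) = 0.603015, f(-0.1) = -0.976712
x2 = -0.100000 − (-0.976712)·(-0.600000)/(-1.579726) = 0.270967;  |Δ| = 0.370967
f(0.270967) = 0.065389
x3 = 0.270967 − 0.065389·(0.370967)/(1.042101) = 0.247690;  |Δ| = 0.023277
f(0.247690) = 0.004165
x4 = 0.247690 − 0.004165·(-0.023277)/(-0.061224) = 0.246107;  |Δ| = 0.001584
f(0.246107) = -0.000036
x5 = 0.246107 − (-0.000036)·(-0.001584)/(-0.004201) = 0.246120;  |Δ| = 0.000013
|x5 − x4| = 0.000013 < 0.0001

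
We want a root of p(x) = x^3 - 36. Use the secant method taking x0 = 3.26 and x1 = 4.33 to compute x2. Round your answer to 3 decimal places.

p(3.26) = -1.35402, p(4.33) = 45.18274
x2 = 4.33000 − 45.18274·(4.33000 − 3.26000) / (45.18274 − (-1.35402)) = 4.33000 − (48.34553)/(46.53676) = 3.29113

3.291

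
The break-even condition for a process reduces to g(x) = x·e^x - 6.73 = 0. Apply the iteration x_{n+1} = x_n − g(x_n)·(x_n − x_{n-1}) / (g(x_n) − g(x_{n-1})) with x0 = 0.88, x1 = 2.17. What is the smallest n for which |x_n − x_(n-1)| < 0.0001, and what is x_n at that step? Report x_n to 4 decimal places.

g(0.88) = -4.608408, g(2.17) = 12.275476
x2 = 2.170000 − 12.275476·(1.290000)/(16.883885) = 1.232102;  |Δ| = 0.937898
g(1.232102) = -2.505828
x3 = 1.232102 − (-2.505828)·(-0.937898)/(-14.781304) = 1.391101;  |Δ| = 0.158999
g(1.391101) = -1.138788
x4 = 1.391101 − (-1.138788)·(0.158999)/(1.367040) = 1.523552;  |Δ| = 0.132451
g(1.523552) = 0.260810
x5 = 1.523552 − 0.260810·(0.132451)/(1.399598) = 1.498870;  |Δ| = 0.024682
g(1.498870) = -0.020115
x6 = 1.498870 − (-0.020115)·(-0.024682)/(-0.280925) = 1.500637;  |Δ| = 0.001767
g(1.500637) = -0.000321
x7 = 1.500637 − (-0.000321)·(0.001767)/(0.019794) = 1.500666;  |Δ| = 0.000029
|x7 − x6| = 0.000029 < 0.0001

n = 7, x_n = 1.5007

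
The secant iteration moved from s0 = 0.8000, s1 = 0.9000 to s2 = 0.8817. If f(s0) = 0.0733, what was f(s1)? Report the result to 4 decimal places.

The secant line through (0.8000, 0.0733) and (0.9000, f(s1)) crosses zero at s2 = 0.8817.
So (0.8000, 0.0733), (0.9000, f(s1)), (0.8817, 0) are collinear:
f(s1) = 0.0733 · (0.9000 − 0.8817) / (0.8000 − 0.8817) = 0.0733 · (0.018300)/(-0.081700) = -0.016418

-0.0164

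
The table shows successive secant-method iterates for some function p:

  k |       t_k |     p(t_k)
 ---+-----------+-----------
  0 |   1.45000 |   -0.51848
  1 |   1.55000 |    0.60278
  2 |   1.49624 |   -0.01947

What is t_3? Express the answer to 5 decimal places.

1.49792

t_3 = 1.49624 − (-0.01947)·(1.49624 − 1.55000) / (-0.01947 − 0.60278)
   = 1.49624 − (0.0010467)/(-0.6222500) = 1.4979221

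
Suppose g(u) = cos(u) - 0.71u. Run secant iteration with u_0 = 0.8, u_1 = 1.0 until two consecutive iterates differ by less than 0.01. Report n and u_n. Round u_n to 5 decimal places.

n = 3, u_n = 0.88828

g(0.8) = 0.1287067, g(1.0) = -0.1696977
u_2 = 1.0000000 − (-0.1696977)·(0.2000000)/(-0.2984044) = 0.8862633;  |Δ| = 0.1137367
g(0.8862633) = 0.0030644
u_3 = 0.8862633 − 0.0030644·(-0.1137367)/(0.1727621) = 0.8882807;  |Δ| = 0.0020174
|u_3 − u_2| = 0.0020174 < 0.01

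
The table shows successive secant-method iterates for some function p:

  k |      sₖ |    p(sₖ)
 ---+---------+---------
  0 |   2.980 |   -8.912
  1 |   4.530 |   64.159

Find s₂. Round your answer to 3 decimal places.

3.169

s₂ = 4.530 − 64.159·(4.530 − 2.980) / (64.159 − (-8.912))
   = 4.530 − (99.44645)/(73.07100) = 3.16904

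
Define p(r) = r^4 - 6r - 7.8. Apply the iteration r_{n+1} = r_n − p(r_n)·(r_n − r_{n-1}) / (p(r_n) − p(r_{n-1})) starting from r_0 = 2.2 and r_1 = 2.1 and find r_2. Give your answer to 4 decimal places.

2.1282

p(2.2) = 2.425600, p(2.1) = -0.951900
r_2 = 2.100000 − (-0.951900)·(2.100000 − 2.200000) / (-0.951900 − 2.425600) = 2.100000 − (0.095190)/(-3.377500) = 2.128184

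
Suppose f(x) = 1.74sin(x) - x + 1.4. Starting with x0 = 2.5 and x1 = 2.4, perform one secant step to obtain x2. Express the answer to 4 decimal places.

f(2.5) = -0.058658, f(2.4) = 0.175306
x2 = 2.400000 − 0.175306·(2.400000 − 2.500000) / (0.175306 − (-0.058658)) = 2.400000 − (-0.017531)/(0.233964) = 2.474928

2.4749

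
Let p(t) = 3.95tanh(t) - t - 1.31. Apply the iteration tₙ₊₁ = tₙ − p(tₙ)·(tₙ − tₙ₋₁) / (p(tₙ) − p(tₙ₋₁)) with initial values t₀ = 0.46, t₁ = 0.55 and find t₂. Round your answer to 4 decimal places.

0.4940

p(0.46) = -0.071167, p(0.55) = 0.117055
t₂ = 0.550000 − 0.117055·(0.550000 − 0.460000) / (0.117055 − (-0.071167)) = 0.550000 − (0.010535)/(0.188222) = 0.494029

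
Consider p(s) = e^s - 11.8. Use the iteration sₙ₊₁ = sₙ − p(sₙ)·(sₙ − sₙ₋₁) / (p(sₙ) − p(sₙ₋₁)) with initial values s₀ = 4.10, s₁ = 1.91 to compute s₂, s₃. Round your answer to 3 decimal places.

2.116, 2.583

p(4.10) = 48.54029, p(1.91) = -5.04691
s₂ = 1.91000 − (-5.04691)·(1.91000 − 4.10000) / (-5.04691 − 48.54029) = 1.91000 − (11.05274)/(-53.58720) = 2.11626
p(2.11626) = -3.49999
s₃ = 2.11626 − (-3.49999)·(2.11626 − 1.91000) / (-3.49999 − (-5.04691)) = 2.11626 − (-0.72190)/(1.54692) = 2.58292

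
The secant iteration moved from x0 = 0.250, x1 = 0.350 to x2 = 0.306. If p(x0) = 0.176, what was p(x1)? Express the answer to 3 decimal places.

The secant line through (0.250, 0.176) and (0.350, p(x1)) crosses zero at x2 = 0.306.
So (0.250, 0.176), (0.350, p(x1)), (0.306, 0) are collinear:
p(x1) = 0.176 · (0.350 − 0.306) / (0.250 − 0.306) = 0.176 · (0.04400)/(-0.05600) = -0.13829

-0.138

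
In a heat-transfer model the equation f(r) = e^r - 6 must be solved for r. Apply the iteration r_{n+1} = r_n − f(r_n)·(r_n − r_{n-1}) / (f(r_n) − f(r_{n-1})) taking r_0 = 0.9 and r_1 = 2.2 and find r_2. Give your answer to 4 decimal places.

f(0.9) = -3.540397, f(2.2) = 3.025013
r_2 = 2.200000 − 3.025013·(2.200000 − 0.900000) / (3.025013 − (-3.540397)) = 2.200000 − (3.932518)/(6.565410) = 1.601025

1.6010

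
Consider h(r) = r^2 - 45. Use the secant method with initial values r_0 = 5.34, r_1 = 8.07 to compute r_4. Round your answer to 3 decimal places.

6.708

h(5.34) = -16.48440, h(8.07) = 20.12490
r_2 = 8.07000 − 20.12490·(8.07000 − 5.34000) / (20.12490 − (-16.48440)) = 8.07000 − (54.94098)/(36.60930) = 6.56926
h(6.56926) = -1.84480
r_3 = 6.56926 − (-1.84480)·(6.56926 − 8.07000) / (-1.84480 − 20.12490) = 6.56926 − (2.76856)/(-21.96970) = 6.69528
h(6.69528) = -0.17324
r_4 = 6.69528 − (-0.17324)·(6.69528 − 6.56926) / (-0.17324 − (-1.84480)) = 6.69528 − (-0.02183)/(1.67156) = 6.70834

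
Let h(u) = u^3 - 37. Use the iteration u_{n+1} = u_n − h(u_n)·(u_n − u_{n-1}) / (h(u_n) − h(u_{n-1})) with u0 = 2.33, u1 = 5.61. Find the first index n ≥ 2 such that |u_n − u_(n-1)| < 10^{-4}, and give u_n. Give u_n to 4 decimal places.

n = 7, u_n = 3.3322

h(2.33) = -24.350663, h(5.61) = 139.558481
u2 = 5.610000 − 139.558481·(3.280000)/(163.909144) = 2.817283;  |Δ| = 2.792717
h(2.817283) = -14.638984
u3 = 2.817283 − (-14.638984)·(-2.792717)/(-154.197465) = 3.082414;  |Δ| = 0.265131
h(3.082414) = -7.713126
u4 = 3.082414 − (-7.713126)·(0.265131)/(6.925859) = 3.377683;  |Δ| = 0.295269
h(3.377683) = 1.535114
u5 = 3.377683 − 1.535114·(0.295269)/(9.248240) = 3.328671;  |Δ| = 0.049012
h(3.328671) = -0.118145
u6 = 3.328671 − (-0.118145)·(-0.049012)/(-1.653259) = 3.332174;  |Δ| = 0.003502
h(3.332174) = -0.001600
u7 = 3.332174 − (-0.001600)·(0.003502)/(0.116545) = 3.332222;  |Δ| = 0.000048
|u7 − u6| = 0.000048 < 10^{-4}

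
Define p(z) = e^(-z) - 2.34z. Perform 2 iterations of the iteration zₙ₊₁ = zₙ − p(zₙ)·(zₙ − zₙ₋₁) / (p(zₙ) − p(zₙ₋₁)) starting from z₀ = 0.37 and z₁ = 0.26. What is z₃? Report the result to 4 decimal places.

0.3126

p(0.37) = -0.175066, p(0.26) = 0.162652
z₂ = 0.260000 − 0.162652·(0.260000 − 0.370000) / (0.162652 − (-0.175066)) = 0.260000 − (-0.017892)/(0.337717) = 0.312978
p(0.312978) = -0.001103
z₃ = 0.312978 − (-0.001103)·(0.312978 − 0.260000) / (-0.001103 − 0.162652) = 0.312978 − (-0.000058)/(-0.163755) = 0.312621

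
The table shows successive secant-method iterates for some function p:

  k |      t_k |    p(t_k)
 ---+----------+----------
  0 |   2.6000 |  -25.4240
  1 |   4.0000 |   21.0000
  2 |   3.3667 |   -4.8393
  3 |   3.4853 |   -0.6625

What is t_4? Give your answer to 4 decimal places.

t_4 = 3.4853 − (-0.6625)·(3.4853 − 3.3667) / (-0.6625 − (-4.8393))
   = 3.4853 − (-0.078573)/(4.176800) = 3.504112

3.5041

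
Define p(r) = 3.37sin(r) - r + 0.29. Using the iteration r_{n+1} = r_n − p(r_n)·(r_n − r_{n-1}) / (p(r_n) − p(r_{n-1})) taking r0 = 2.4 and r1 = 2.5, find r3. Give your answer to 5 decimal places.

2.44700

p(2.4) = 0.1663109, p(2.5) = -0.1931489
r2 = 2.5000000 − (-0.1931489)·(2.5000000 − 2.4000000) / (-0.1931489 − 0.1663109) = 2.5000000 − (-0.0193149)/(-0.3594598) = 2.4462669
p(2.4462669) = 0.0026751
r3 = 2.4462669 − 0.0026751·(2.4462669 − 2.5000000) / (0.0026751 − (-0.1931489)) = 2.4462669 − (-0.0001437)/(0.1958239) = 2.4470009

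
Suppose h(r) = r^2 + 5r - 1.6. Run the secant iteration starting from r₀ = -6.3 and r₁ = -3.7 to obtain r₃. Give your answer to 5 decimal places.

h(-6.3) = 6.5900000, h(-3.7) = -6.4100000
r₂ = -3.7000000 − (-6.4100000)·(-3.7000000 − (-6.3000000)) / (-6.4100000 − 6.5900000) = -3.7000000 − (-16.6660000)/(-13.0000000) = -4.9820000
h(-4.9820000) = -1.6896760
r₃ = -4.9820000 − (-1.6896760)·(-4.9820000 − (-3.7000000)) / (-1.6896760 − (-6.4100000)) = -4.9820000 − (2.1661646)/(4.7203240) = -5.4409017

-5.44090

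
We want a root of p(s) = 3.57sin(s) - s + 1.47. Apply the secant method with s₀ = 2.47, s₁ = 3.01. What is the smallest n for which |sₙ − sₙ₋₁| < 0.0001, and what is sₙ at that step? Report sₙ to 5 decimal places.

p(2.47) = 1.2213738, p(3.01) = -1.0715689
s₂ = 3.0100000 − (-1.0715689)·(0.5400000)/(-2.2929427) = 2.7576399;  |Δ| = 0.2523601
p(2.7576399) = 0.0496404
s₃ = 2.7576399 − 0.0496404·(-0.2523601)/(1.1212093) = 2.7688129;  |Δ| = 0.0111730
p(2.7688129) = 0.0014013
s₄ = 2.7688129 − 0.0014013·(0.0111730)/(-0.0482391) = 2.7691375;  |Δ| = 0.0003246
p(2.7691375) = -0.0000024
s₅ = 2.7691375 − (-0.0000024)·(0.0003246)/(-0.0014038) = 2.7691369;  |Δ| = 0.0000006
|s₅ − s₄| = 0.0000006 < 0.0001

n = 5, sₙ = 2.76914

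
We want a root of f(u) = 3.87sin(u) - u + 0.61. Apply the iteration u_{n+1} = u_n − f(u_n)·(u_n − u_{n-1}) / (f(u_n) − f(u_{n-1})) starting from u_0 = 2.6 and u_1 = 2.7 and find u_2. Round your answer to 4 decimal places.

2.6011

f(2.6) = 0.004990, f(2.7) = -0.436040
u_2 = 2.700000 − (-0.436040)·(2.700000 − 2.600000) / (-0.436040 − 0.004990) = 2.700000 − (-0.043604)/(-0.441030) = 2.601132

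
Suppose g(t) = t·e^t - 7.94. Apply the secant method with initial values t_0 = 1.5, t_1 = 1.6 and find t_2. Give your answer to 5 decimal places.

1.60126

g(1.5) = -1.2174664, g(1.6) = -0.0151481
t_2 = 1.6000000 − (-0.0151481)·(1.6000000 − 1.5000000) / (-0.0151481 − (-1.2174664)) = 1.6000000 − (-0.0015148)/(1.2023183) = 1.6012599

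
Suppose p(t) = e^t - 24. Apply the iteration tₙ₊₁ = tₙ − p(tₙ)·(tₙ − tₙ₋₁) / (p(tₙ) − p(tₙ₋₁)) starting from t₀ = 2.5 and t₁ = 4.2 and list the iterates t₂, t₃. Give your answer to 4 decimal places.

p(2.5) = -11.817506, p(4.2) = 42.686331
t₂ = 4.200000 − 42.686331·(4.200000 − 2.500000) / (42.686331 − (-11.817506)) = 4.200000 − (72.566763)/(54.503837) = 2.868594
p(2.868594) = -6.387771
t₃ = 2.868594 − (-6.387771)·(2.868594 − 4.200000) / (-6.387771 − 42.686331) = 2.868594 − (8.504719)/(-49.074102) = 3.041897

2.8686, 3.0419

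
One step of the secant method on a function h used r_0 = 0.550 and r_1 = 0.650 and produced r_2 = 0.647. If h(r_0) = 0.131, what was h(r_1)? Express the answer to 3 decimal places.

-0.004

The secant line through (0.550, 0.131) and (0.650, h(r_1)) crosses zero at r_2 = 0.647.
So (0.550, 0.131), (0.650, h(r_1)), (0.647, 0) are collinear:
h(r_1) = 0.131 · (0.650 − 0.647) / (0.550 − 0.647) = 0.131 · (0.00300)/(-0.09700) = -0.00405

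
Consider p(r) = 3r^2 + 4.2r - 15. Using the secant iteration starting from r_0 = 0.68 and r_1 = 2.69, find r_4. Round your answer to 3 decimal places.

1.645

p(0.68) = -10.75680, p(2.69) = 18.00630
r_2 = 2.69000 − 18.00630·(2.69000 − 0.68000) / (18.00630 − (-10.75680)) = 2.69000 − (36.19266)/(28.76310) = 1.43170
p(1.43170) = -2.83759
r_3 = 1.43170 − (-2.83759)·(1.43170 − 2.69000) / (-2.83759 − 18.00630) = 1.43170 − (3.57054)/(-20.84389) = 1.60300
p(1.60300) = -0.55861
r_4 = 1.60300 − (-0.55861)·(1.60300 − 1.43170) / (-0.55861 − (-2.83759)) = 1.60300 − (-0.09569)/(2.27898) = 1.64499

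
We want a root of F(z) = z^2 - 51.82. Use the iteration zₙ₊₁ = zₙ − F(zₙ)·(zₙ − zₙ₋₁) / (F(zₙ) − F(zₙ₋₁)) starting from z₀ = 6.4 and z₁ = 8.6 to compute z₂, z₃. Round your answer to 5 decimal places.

F(6.4) = -10.8600000, F(8.6) = 22.1400000
z₂ = 8.6000000 − 22.1400000·(8.6000000 − 6.4000000) / (22.1400000 − (-10.8600000)) = 8.6000000 − (48.7080000)/(33.0000000) = 7.1240000
F(7.1240000) = -1.0686240
z₃ = 7.1240000 − (-1.0686240)·(7.1240000 − 8.6000000) / (-1.0686240 − 22.1400000) = 7.1240000 − (1.5772890)/(-23.2086240) = 7.1919613

7.12400, 7.19196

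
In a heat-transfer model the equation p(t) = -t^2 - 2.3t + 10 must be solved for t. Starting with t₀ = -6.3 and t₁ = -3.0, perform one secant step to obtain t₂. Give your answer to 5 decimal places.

-4.12857

p(-6.3) = -15.2000000, p(-3.0) = 7.9000000
t₂ = -3.0000000 − 7.9000000·(-3.0000000 − (-6.3000000)) / (7.9000000 − (-15.2000000)) = -3.0000000 − (26.0700000)/(23.1000000) = -4.1285714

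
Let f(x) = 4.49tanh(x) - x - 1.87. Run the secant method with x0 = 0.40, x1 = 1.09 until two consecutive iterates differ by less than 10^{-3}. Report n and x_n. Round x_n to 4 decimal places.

n = 6, x_n = 0.6273

f(0.40) = -0.564029, f(1.09) = 0.617983
x2 = 1.090000 − 0.617983·(0.690000)/(1.182012) = 0.729252;  |Δ| = 0.360748
f(0.729252) = 0.196256
x3 = 0.729252 − 0.196256·(-0.360748)/(-0.421727) = 0.561373;  |Δ| = 0.167879
f(0.561373) = -0.145983
x4 = 0.561373 − (-0.145983)·(-0.167879)/(-0.342239) = 0.632982;  |Δ| = 0.071609
f(0.632982) = 0.011877
x5 = 0.632982 − 0.011877·(0.071609)/(0.157860) = 0.627595;  |Δ| = 0.005388
f(0.627595) = 0.000613
x6 = 0.627595 − 0.000613·(-0.005388)/(-0.011265) = 0.627301;  |Δ| = 0.000293
|x6 − x5| = 0.000293 < 10^{-3}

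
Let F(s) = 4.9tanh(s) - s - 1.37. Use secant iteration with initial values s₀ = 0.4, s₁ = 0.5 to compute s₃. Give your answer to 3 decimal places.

F(0.4) = 0.09175, F(0.5) = 0.39437
s₂ = 0.50000 − 0.39437·(0.50000 − 0.40000) / (0.39437 − 0.09175) = 0.50000 − (0.03944)/(0.30262) = 0.36968
F(0.36968) = -0.00649
s₃ = 0.36968 − (-0.00649)·(0.36968 − 0.50000) / (-0.00649 − 0.39437) = 0.36968 − (0.00085)/(-0.40086) = 0.37179

0.372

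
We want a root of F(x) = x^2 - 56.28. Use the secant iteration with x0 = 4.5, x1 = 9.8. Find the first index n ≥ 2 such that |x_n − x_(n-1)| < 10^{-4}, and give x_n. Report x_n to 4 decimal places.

n = 6, x_n = 7.5020

F(4.5) = -36.030000, F(9.8) = 39.760000
x2 = 9.800000 − 39.760000·(5.300000)/(75.790000) = 7.019580;  |Δ| = 2.780420
F(7.019580) = -7.005491
x3 = 7.019580 − (-7.005491)·(-2.780420)/(-46.765491) = 7.436088;  |Δ| = 0.416508
F(7.436088) = -0.984588
x4 = 7.436088 − (-0.984588)·(0.416508)/(6.020903) = 7.504199;  |Δ| = 0.068111
F(7.504199) = 0.033008
x5 = 7.504199 − 0.033008·(0.068111)/(1.017596) = 7.501990;  |Δ| = 0.002209
F(7.501990) = -0.000146
x6 = 7.501990 − (-0.000146)·(-0.002209)/(-0.033153) = 7.502000;  |Δ| = 0.000010
|x6 − x5| = 0.000010 < 10^{-4}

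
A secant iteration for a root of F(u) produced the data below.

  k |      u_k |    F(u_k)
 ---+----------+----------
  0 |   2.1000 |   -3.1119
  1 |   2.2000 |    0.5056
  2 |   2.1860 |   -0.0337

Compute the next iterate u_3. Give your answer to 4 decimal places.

u_3 = 2.1860 − (-0.0337)·(2.1860 − 2.2000) / (-0.0337 − 0.5056)
   = 2.1860 − (0.000472)/(-0.539300) = 2.186875

2.1869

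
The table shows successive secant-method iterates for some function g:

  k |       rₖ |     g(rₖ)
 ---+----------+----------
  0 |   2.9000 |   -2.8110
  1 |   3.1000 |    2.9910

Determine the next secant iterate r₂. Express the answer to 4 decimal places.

r₂ = 3.1000 − 2.9910·(3.1000 − 2.9000) / (2.9910 − (-2.8110))
   = 3.1000 − (0.598200)/(5.802000) = 2.996898

2.9969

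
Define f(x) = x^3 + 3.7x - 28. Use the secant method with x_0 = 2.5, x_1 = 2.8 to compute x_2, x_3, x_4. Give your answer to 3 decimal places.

f(2.5) = -3.12500, f(2.8) = 4.31200
x_2 = 2.80000 − 4.31200·(2.80000 − 2.50000) / (4.31200 − (-3.12500)) = 2.80000 − (1.29360)/(7.43700) = 2.62606
f(2.62606) = -0.17379
x_3 = 2.62606 − (-0.17379)·(2.62606 − 2.80000) / (-0.17379 − 4.31200) = 2.62606 − (0.03023)/(-4.48579) = 2.63280
f(2.63280) = -0.00908
x_4 = 2.63280 − (-0.00908)·(2.63280 − 2.62606) / (-0.00908 − (-0.17379)) = 2.63280 − (-0.00006)/(0.16471) = 2.63317

2.626, 2.633, 2.633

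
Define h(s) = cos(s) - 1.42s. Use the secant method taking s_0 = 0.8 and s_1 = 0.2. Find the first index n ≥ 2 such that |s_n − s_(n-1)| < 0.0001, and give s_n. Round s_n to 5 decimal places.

h(0.8) = -0.4392933, h(0.2) = 0.6960666
s_2 = 0.2000000 − 0.6960666·(-0.6000000)/(1.1353599) = 0.5678481;  |Δ| = 0.3678481
h(0.5678481) = 0.0367160
s_3 = 0.5678481 − 0.0367160·(0.3678481)/(-0.6593506) = 0.5883317;  |Δ| = 0.0204837
h(0.5883317) = -0.0035634
s_4 = 0.5883317 − (-0.0035634)·(0.0204837)/(-0.0402794) = 0.5865196;  |Δ| = 0.0018121
h(0.5865196) = 0.0000141
s_5 = 0.5865196 − 0.0000141·(-0.0018121)/(0.0035775) = 0.5865268;  |Δ| = 0.0000072
|s_5 − s_4| = 0.0000072 < 0.0001

n = 5, s_n = 0.58653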